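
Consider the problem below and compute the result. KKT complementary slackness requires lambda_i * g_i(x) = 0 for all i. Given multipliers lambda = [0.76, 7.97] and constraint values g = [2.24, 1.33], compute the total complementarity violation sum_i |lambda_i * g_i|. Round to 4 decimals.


KKT complementary slackness check:
lambda_1 * g_1 = 0.76 * 2.24 = 1.7024
lambda_2 * g_2 = 7.97 * 1.33 = 10.6001
Total violation = 1.7024 + 10.6001 = 12.3025


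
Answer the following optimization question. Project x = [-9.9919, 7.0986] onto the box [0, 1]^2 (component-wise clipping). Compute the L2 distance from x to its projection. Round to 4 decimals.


Project each component onto [0, 1].
clip(-9.9919) = 0.0, clip(7.0986) = 1.0
Projection = [0.0, 1.0]
Squared diffs: [99.8381, 37.1929]
Distance = sqrt(137.031) = 11.706


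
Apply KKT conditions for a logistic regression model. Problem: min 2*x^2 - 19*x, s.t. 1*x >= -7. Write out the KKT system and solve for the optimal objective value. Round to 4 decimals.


Step 1: Try lambda = 0 (constraint inactive).
Stationarity: 2*2*x - 19 = 0
x* = 19/(2*2) = 4.75
Check constraint: 1*4.75 = 4.75 >= -7 -- satisfied.
Step 2: Compute optimal value.
f(x*) = 2*4.75^2 - 19*4.75 = -45.125


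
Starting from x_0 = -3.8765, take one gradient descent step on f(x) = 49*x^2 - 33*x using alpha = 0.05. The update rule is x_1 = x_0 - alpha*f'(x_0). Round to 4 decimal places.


We compute the gradient at x_0 and apply the update.
f'(x) = 98*x - 33
f'(-3.8765) = 98*-3.8765 - 33 = -412.897
x_1 = -3.8765 - 0.05*-412.897 = 16.7684


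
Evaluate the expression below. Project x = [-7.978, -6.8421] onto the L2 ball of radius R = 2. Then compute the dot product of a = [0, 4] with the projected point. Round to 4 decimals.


Step 1: Compute ||x|| (intermediates to 6 decimals).
||x|| = sqrt((-7.978)^2 + (-6.8421)^2) = 10.510129
Step 2: Project.
Since ||x|| > R, scale = R/||x|| = 2/10.510129 = 0.190293, proj(x) = scale * x
proj(x) = [-1.518158, -1.302004]
Step 3: Dot product.
a^T * proj(x) = 0*(-1.518158) + 4*(-1.302004) = -5.208


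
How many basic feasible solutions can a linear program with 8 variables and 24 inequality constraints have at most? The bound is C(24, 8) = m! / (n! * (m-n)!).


Each vertex corresponds to some choice of n active constraints out of m, so the number of vertices is at most C(m, n) = m! / (n!(m-n)!).
m = 24, n = 8
Numerator: 24 * 23 * 22 * 21 * 20 * 19 * 18 * 17
Denominator: 8! = 40320
C(24, 8) = 735471


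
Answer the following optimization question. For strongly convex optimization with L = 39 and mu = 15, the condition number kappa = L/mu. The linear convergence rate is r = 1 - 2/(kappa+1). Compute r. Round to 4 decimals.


Step 1: Compute the condition number.
kappa = L/mu = 39/15 = 2.6
Step 2: Compute the convergence rate.
r = 1 - 2/(kappa + 1) = 1 - 2*mu/(L + mu) = (L - mu)/(L + mu) = 24/54 = 0.4444


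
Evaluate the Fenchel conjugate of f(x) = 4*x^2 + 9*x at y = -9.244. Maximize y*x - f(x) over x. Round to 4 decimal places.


f*(y) = sup_x {y*x - a*x^2 - b*x} = sup_x {(y-b)*x - a*x^2}
FOC: (y - b) - 2a*x = 0 => x* = (y - b)/(2a)
x* = (-9.244 - 9)/(2*4) = -2.2805
f*(-9.244) = (y-b)^2/(4a) = (-9.244 - 9)^2/(4*4)
= 332.8435/16 = 20.8027


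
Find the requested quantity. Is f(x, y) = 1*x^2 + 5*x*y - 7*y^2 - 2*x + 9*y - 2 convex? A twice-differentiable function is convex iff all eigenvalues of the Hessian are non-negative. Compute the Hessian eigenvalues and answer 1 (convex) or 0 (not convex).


The Hessian of f(x,y) = 1*x^2 + 5*x*y - 7*y^2 - 2*x + 9*y - 2 is:
H = [[2, 5], [5, -14]]
Trace = 2 - 14 = -12
Determinant = 2*-14 - (5)^2 = -53
Discriminant = (-12)^2 - 4*-53 = 356.0
Eigenvalues: lambda_1 = -15.434, lambda_2 = 3.434
The function is not convex.

0


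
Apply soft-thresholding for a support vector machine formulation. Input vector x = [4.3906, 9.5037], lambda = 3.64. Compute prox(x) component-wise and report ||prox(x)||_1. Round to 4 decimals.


Soft-thresholding with lambda = 3.64:
prox(4.3906) = sign(4.3906)*max(|4.3906| - 3.64, 0) = 0.7506
prox(9.5037) = sign(9.5037)*max(|9.5037| - 3.64, 0) = 5.8637
prox(x) = [0.7506, 5.8637]
||prox(x)||_1 = 0.7506 + 5.8637 = 6.6143


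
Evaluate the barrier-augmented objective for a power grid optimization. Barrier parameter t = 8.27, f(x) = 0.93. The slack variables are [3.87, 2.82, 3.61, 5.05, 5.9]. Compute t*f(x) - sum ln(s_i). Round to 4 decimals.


Step 1: Compute log-barrier.
ln values: [1.3533, 1.0367, 1.2837, 1.6194, 1.775]
phi = -(1.3533 + 1.0367 + 1.2837 + 1.6194 + 1.775) = -7.068
Step 2: Compute augmented objective.
t*f(x) = 8.27*0.93 = 7.6911
Total = 7.6911 - 7.068 = 0.6231


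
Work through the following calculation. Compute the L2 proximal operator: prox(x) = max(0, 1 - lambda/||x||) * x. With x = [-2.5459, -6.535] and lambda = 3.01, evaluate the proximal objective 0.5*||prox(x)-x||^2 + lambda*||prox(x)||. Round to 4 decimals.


Step 1: Compute ||x||.
||x|| = 7.0134
Step 2: Compute scaling factor.
scale = max(0, 1 - 3.01/7.0134) = 0.5708
Step 3: prox(x) = [-1.4533, -3.7303]
||prox(x)|| = 4.0034
Step 4: Proximal objective.
0.5*||prox-x||^2 = 4.5301
lambda*||prox|| = 12.0502
Total = 16.5803


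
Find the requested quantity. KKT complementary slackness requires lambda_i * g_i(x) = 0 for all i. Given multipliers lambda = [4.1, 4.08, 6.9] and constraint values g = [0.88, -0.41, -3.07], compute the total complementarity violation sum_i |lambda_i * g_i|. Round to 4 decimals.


KKT complementary slackness check:
lambda_1 * g_1 = 4.1 * 0.88 = 3.608
lambda_2 * g_2 = 4.08 * -0.41 = -1.6728
lambda_3 * g_3 = 6.9 * -3.07 = -21.183
Total violation = 3.608 + 1.6728 + 21.183 = 26.4638


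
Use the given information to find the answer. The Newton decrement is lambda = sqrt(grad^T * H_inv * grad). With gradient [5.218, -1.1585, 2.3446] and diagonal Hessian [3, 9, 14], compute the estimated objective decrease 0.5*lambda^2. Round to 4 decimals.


Step 1: H is diagonal, so H^(-1) * g = [1.7393, -0.1287, 0.1675].
Step 2: g^T H^(-1) g = sum_i g_i^2 / H_ii
  = (5.218)^2/3 + (-1.1585)^2/9 + (2.3446)^2/14
  = 9.0758 + 0.1491 + 0.3927 = 9.6176
Step 3: Objective decrease = 0.5 * g^T H^(-1) g = 4.8088


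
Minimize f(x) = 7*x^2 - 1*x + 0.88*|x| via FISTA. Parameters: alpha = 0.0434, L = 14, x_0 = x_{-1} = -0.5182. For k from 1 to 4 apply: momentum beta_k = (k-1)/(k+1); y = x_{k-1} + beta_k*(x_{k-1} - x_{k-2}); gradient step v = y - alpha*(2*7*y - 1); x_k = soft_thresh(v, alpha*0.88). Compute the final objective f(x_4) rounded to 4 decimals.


FISTA on f(x) = 7*x^2 - 1*x + 0.88*|x|
L = 14, alpha = 0.0434
Iteration 1: beta = 0.0, y = -0.5182 + 0.0*(-0.5182 + 0.5182) = -0.5182
  grad(y) = -8.2548, v = y - alpha*grad = -0.1599
  prox(v) = soft_thresh(-0.1599, 0.0382) = -0.1217
Iteration 2: beta = 0.3333, y = -0.1217 + 0.3333*(-0.1217 + 0.5182) = 0.0104
  grad(y) = -0.8544, v = y - alpha*grad = 0.0475
  prox(v) = soft_thresh(0.0475, 0.0382) = 0.0093
Iteration 3: beta = 0.5, y = 0.0093 + 0.5*(0.0093 + 0.1217) = 0.0748
  grad(y) = 0.0473, v = y - alpha*grad = 0.0728
  prox(v) = soft_thresh(0.0728, 0.0382) = 0.0346
Iteration 4: beta = 0.6, y = 0.0346 + 0.6*(0.0346 - 0.0093) = 0.0497
  grad(y) = -0.3038, v = y - alpha*grad = 0.0629
  prox(v) = soft_thresh(0.0629, 0.0382) = 0.0247
f(x_4) = 7*0.0247^2 - 1*0.0247 + 0.88*|0.0247| = 0.0013


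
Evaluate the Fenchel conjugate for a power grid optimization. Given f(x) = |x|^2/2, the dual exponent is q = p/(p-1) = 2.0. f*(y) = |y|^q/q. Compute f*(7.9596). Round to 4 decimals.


The conjugate exponent q satisfies 1/p + 1/q = 1.
p = 2, so q = 2/(2 - 1) = 2.0
|y|^q = 7.9596^2.0 = 63.3552
f*(7.9596) = 63.3552 / 2.0 = 31.6776


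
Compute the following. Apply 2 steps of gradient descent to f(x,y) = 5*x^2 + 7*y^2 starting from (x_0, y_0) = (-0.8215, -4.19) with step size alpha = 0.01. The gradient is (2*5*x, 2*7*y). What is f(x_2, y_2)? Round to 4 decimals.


Gradient descent on f(x,y) = 5*x^2 + 7*y^2.
Starting point: (-0.8215, -4.19), alpha = 0.01
Step 1: grad_x = 2*5*-0.8215 = -8.215, grad_y = 2*7*-4.19 = -58.66
  x_1 = -0.8215 - 0.01*-8.215 = -0.7394
  y_1 = -4.19 - 0.01*-58.66 = -3.6034
Step 2: grad_x = 2*5*-0.7394 = -7.3935, grad_y = 2*7*-3.6034 = -50.4476
  x_2 = -0.7394 - 0.01*-7.3935 = -0.6654
  y_2 = -3.6034 - 0.01*-50.4476 = -3.0989
f(-0.6654, -3.0989) = 5*(-0.6654)^2 + 7*(-3.0989)^2 = 69.4372


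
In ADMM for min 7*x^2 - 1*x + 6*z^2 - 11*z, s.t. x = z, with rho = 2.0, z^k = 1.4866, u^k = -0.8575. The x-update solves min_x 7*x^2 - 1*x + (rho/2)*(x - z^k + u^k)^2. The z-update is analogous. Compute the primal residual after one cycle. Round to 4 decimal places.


ADMM iteration with rho = 2.0, z^k = 1.4866, u^k = -0.8575
Step 1: x-update.
Minimize 7*x^2 - 1*x + (2.0/2)*(x - 1.4866 - 0.8575)^2
FOC: (2*7 + 2.0)*x = 1 + 2.0*(1.4866 + 0.8575)
x^{k+1} = 0.3555
Step 2: z-update.
Minimize 6*z^2 - 11*z + (2.0/2)*(0.3555 - z - 0.8575)^2
FOC: (2*6 + 2.0)*z = 11 + 2.0*(0.3555 - 0.8575)
z^{k+1} = 0.714
Step 3: u-update.
u^{k+1} = -0.8575 + 0.3555 - 0.714 = -1.216
Step 4: Primal residual = |0.3555 - 0.714| = 0.3585


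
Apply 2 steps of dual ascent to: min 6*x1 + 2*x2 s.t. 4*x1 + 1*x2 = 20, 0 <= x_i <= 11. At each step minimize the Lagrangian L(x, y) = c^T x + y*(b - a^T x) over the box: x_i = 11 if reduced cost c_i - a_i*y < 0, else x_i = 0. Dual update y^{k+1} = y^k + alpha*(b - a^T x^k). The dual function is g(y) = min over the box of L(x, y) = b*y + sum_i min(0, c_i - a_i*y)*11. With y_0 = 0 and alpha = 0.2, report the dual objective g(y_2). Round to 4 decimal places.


Dual ascent for LP: min 6*x1 + 2*x2, 4*x1 + 1*x2 = 20, 0 <= x_i <= 11
Step 1: y^k = 0.0, reduced costs: (6.0, 2.0)
  x^k = (0.0, 0.0), subgradient = b - a^T x = 20.0
  y^{k+1} = 0.0 + 0.2*20.0 = 4.0
Step 2: y^k = 4.0, reduced costs: (-10.0, -2.0)
  x^k = (11.0, 11.0), subgradient = b - a^T x = -35.0
  y^{k+1} = 4.0 + 0.2*-35.0 = -3.0
Dual objective at y_2 = -3.0: reduced costs (18.0, 5.0), box minimizer x = (0.0, 0.0)
g(y_2) = b*y + (c1 - a1*y)*x1 + (c2 - a2*y)*x2 = 20*(-3.0) + 18.0*0.0 + 5.0*0.0 = -60.0 + 0.0 + 0.0 = -60.0


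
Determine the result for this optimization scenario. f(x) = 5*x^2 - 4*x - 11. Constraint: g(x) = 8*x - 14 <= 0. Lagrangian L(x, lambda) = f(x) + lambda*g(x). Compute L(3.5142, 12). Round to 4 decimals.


Step 1: Evaluate f(x).
f(3.5142) = 5*3.5142^2 - 4*3.5142 - 11 = 36.6912
Step 2: Evaluate g(x).
g(3.5142) = 8*3.5142 - 14 = 14.1136
Step 3: Compute Lagrangian.
L = 36.6912 + 12*14.1136 = 206.0544


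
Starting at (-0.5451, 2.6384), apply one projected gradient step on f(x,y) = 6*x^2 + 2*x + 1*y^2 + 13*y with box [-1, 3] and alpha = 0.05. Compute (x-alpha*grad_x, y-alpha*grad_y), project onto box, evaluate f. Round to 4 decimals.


Step 1: Compute gradient at (-0.5451, 2.6384).
grad_x = 2*6*-0.5451 + 2 = -4.5412
grad_y = 2*1*2.6384 + 13 = 18.2768
Step 2: Gradient step.
x_raw = -0.5451 - 0.05*-4.5412 = -0.318
y_raw = 2.6384 - 0.05*18.2768 = 1.7246
Step 3: Project onto [-1, 3].
x_proj = clip(-0.318) = -0.318
y_proj = clip(1.7246) = 1.7246
Step 4: Evaluate f.
f(-0.318, 1.7246) = 25.3642


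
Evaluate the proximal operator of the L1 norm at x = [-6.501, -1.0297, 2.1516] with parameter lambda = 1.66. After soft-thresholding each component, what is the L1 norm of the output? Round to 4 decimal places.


Soft-thresholding with lambda = 1.66:
prox(-6.501) = sign(-6.501)*max(|-6.501| - 1.66, 0) = -4.841
prox(-1.0297) = sign(-1.0297)*max(|-1.0297| - 1.66, 0) = 0.0
prox(2.1516) = sign(2.1516)*max(|2.1516| - 1.66, 0) = 0.4916
prox(x) = [-4.841, 0.0, 0.4916]
||prox(x)||_1 = 4.841 + 0.0 + 0.4916 = 5.3326


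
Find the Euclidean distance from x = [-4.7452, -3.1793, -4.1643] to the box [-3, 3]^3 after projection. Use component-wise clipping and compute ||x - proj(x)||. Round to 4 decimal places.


Project each component onto [-3, 3].
clip(-4.7452) = -3.0, clip(-3.1793) = -3.0, clip(-4.1643) = -3.0
Projection = [-3.0, -3.0, -3.0]
Squared diffs: [3.0457, 0.0321, 1.3556]
Distance = sqrt(4.4334) = 2.1056


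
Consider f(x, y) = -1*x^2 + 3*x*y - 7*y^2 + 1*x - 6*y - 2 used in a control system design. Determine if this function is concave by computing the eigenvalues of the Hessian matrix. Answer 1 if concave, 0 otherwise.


The Hessian of f(x,y) = -1*x^2 + 3*x*y - 7*y^2 + 1*x - 6*y - 2 is:
H = [[-2, 3], [3, -14]]
Trace = -2 - 14 = -16
Determinant = -2*-14 - (3)^2 = 19
Discriminant = (-16)^2 - 4*19 = 180.0
Eigenvalues: lambda_1 = -14.7082, lambda_2 = -1.2918
The function is concave.

1


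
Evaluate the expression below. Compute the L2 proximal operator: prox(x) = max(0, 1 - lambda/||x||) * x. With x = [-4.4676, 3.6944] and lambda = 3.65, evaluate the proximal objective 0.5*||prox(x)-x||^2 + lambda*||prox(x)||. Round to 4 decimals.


Step 1: Compute ||x||.
||x|| = 5.7972
Step 2: Compute scaling factor.
scale = max(0, 1 - 3.65/5.7972) = 0.3704
Step 3: prox(x) = [-1.6548, 1.3684]
||prox(x)|| = 2.1472
Step 4: Proximal objective.
0.5*||prox-x||^2 = 6.6613
lambda*||prox|| = 7.8373
Total = 14.4987


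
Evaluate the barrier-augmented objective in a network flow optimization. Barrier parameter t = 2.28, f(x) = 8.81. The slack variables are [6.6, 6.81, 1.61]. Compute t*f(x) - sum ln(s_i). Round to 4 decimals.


Step 1: Compute log-barrier.
ln values: [1.8871, 1.9184, 0.4762]
phi = -(1.8871 + 1.9184 + 0.4762) = -4.2817
Step 2: Compute augmented objective.
t*f(x) = 2.28*8.81 = 20.0868
Total = 20.0868 - 4.2817 = 15.8051


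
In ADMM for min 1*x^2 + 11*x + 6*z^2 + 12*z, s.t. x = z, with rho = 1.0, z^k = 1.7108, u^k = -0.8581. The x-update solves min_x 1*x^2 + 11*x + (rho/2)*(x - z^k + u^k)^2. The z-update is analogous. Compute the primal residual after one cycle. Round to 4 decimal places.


ADMM iteration with rho = 1.0, z^k = 1.7108, u^k = -0.8581
Step 1: x-update.
Minimize 1*x^2 + 11*x + (1.0/2)*(x - 1.7108 - 0.8581)^2
FOC: (2*1 + 1.0)*x = -11 + 1.0*(1.7108 + 0.8581)
x^{k+1} = -2.8104
Step 2: z-update.
Minimize 6*z^2 + 12*z + (1.0/2)*(-2.8104 - z - 0.8581)^2
FOC: (2*6 + 1.0)*z = -12 + 1.0*(-2.8104 - 0.8581)
z^{k+1} = -1.2053
Step 3: u-update.
u^{k+1} = -0.8581 - 2.8104 + 1.2053 = -2.4632
Step 4: Primal residual = |-2.8104 + 1.2053| = 1.6051


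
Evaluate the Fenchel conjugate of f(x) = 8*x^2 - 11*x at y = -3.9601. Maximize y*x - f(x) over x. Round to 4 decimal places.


f*(y) = sup_x {y*x - a*x^2 - b*x} = sup_x {(y-b)*x - a*x^2}
FOC: (y - b) - 2a*x = 0 => x* = (y - b)/(2a)
x* = (-3.9601 + 11)/(2*8) = 0.44
f*(-3.9601) = (y-b)^2/(4a) = (-3.9601 + 11)^2/(4*8)
= 49.5602/32 = 1.5488


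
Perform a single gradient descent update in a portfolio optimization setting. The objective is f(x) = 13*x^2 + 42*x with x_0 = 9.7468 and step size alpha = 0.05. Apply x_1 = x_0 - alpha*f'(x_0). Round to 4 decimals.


We compute the gradient at x_0 and apply the update.
f'(x) = 26*x + 42
f'(9.7468) = 26*9.7468 + 42 = 295.4168
x_1 = 9.7468 - 0.05*295.4168 = -5.024


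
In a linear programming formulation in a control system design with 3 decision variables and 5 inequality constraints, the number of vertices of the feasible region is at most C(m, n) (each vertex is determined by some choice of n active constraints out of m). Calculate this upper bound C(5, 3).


Each vertex corresponds to some choice of n active constraints out of m, so the number of vertices is at most C(m, n) = m! / (n!(m-n)!).
m = 5, n = 3
Numerator: 5 * 4 * 3
Denominator: 3! = 6
C(5, 3) = 10


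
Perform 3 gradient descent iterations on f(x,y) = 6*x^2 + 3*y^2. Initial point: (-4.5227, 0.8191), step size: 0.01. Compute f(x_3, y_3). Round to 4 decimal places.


Gradient descent on f(x,y) = 6*x^2 + 3*y^2.
Starting point: (-4.5227, 0.8191), alpha = 0.01
Step 1: grad_x = 2*6*-4.5227 = -54.2724, grad_y = 2*3*0.8191 = 4.9146
  x_1 = -4.5227 - 0.01*-54.2724 = -3.98
  y_1 = 0.8191 - 0.01*4.9146 = 0.77
Step 2: grad_x = 2*6*-3.98 = -47.7597, grad_y = 2*3*0.77 = 4.6197
  x_2 = -3.98 - 0.01*-47.7597 = -3.5024
  y_2 = 0.77 - 0.01*4.6197 = 0.7238
Step 3: grad_x = 2*6*-3.5024 = -42.0285, grad_y = 2*3*0.7238 = 4.3425
  x_3 = -3.5024 - 0.01*-42.0285 = -3.0821
  y_3 = 0.7238 - 0.01*4.3425 = 0.6803
f(-3.0821, 0.6803) = 6*(-3.0821)^2 + 3*0.6803^2 = 58.3844


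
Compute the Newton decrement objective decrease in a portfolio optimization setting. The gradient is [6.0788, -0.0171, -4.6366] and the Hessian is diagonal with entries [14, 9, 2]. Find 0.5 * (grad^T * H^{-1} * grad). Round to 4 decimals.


Step 1: H is diagonal, so H^(-1) * g = [0.4342, -0.0019, -2.3183].
Step 2: g^T H^(-1) g = sum_i g_i^2 / H_ii
  = (6.0788)^2/14 + (-0.0171)^2/9 + (-4.6366)^2/2
  = 2.6394 + 0.0 + 10.749 = 13.3885
Step 3: Objective decrease = 0.5 * g^T H^(-1) g = 6.6942


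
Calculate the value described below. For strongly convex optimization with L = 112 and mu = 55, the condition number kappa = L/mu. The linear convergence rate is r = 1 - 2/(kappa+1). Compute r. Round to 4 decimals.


Step 1: Compute the condition number.
kappa = L/mu = 112/55 = 2.0364
Step 2: Compute the convergence rate.
r = 1 - 2/(kappa + 1) = 1 - 2*mu/(L + mu) = (L - mu)/(L + mu) = 57/167 = 0.3413


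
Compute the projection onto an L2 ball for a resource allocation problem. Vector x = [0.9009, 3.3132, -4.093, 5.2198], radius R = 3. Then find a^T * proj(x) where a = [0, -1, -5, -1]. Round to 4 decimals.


Step 1: Compute ||x|| (intermediates to 6 decimals).
||x|| = sqrt(0.9009^2 + 3.3132^2 + (-4.093)^2 + 5.2198^2) = 7.469128
Step 2: Project.
Since ||x|| > R, scale = R/||x|| = 3/7.469128 = 0.401653, proj(x) = scale * x
proj(x) = [0.361849, 1.330757, -1.643966, 2.096548]
Step 3: Dot product.
a^T * proj(x) = 0*0.361849 - 1*1.330757 - 5*(-1.643966) - 1*2.096548 = 4.7925


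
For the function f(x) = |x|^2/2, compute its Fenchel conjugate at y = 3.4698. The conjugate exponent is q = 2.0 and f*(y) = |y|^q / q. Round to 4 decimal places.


The conjugate exponent q satisfies 1/p + 1/q = 1.
p = 2, so q = 2/(2 - 1) = 2.0
|y|^q = 3.4698^2.0 = 12.0395
f*(3.4698) = 12.0395 / 2.0 = 6.0198


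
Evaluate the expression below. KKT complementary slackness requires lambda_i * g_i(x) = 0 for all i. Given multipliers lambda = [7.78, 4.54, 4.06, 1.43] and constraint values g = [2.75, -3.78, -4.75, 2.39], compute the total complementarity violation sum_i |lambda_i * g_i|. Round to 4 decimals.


KKT complementary slackness check:
lambda_1 * g_1 = 7.78 * 2.75 = 21.395
lambda_2 * g_2 = 4.54 * -3.78 = -17.1612
lambda_3 * g_3 = 4.06 * -4.75 = -19.285
lambda_4 * g_4 = 1.43 * 2.39 = 3.4177
Total violation = 21.395 + 17.1612 + 19.285 + 3.4177 = 61.2589


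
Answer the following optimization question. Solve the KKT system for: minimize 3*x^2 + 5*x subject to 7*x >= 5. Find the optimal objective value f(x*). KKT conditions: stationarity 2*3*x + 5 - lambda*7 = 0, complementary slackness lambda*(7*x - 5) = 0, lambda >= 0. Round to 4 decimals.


Step 1: Try lambda = 0 (constraint inactive).
x_unc = -5/(2*3) = -0.8333
Check: 7*-0.8333 = -5.8331 < 5 -- violated!
Step 2: Constraint must be active: 7*x = 5
x* = 5/7 = 0.7143 (rounded; the exact value 5/7 is used below)
lambda = (2*3*(5/7) + 5)/7 = 1.3265
Step 3: Compute optimal value.
f(x*) = 3*(5/7)^2 + 5*(5/7) = 5.102


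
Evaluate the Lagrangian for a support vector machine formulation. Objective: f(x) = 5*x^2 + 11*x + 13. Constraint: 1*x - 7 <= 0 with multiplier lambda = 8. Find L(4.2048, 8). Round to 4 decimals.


Step 1: Evaluate f(x).
f(4.2048) = 5*4.2048^2 + 11*4.2048 + 13 = 147.6545
Step 2: Evaluate g(x).
g(4.2048) = 1*4.2048 - 7 = -2.7952
Step 3: Compute Lagrangian.
L = 147.6545 + 8*-2.7952 = 125.2929


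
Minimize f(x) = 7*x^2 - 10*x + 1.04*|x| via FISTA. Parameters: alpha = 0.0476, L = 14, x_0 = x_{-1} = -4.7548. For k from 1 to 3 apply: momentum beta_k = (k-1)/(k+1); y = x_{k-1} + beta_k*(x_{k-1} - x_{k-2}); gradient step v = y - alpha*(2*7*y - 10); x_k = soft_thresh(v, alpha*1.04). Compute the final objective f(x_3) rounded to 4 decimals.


FISTA on f(x) = 7*x^2 - 10*x + 1.04*|x|
L = 14, alpha = 0.0476
Iteration 1: beta = 0.0, y = -4.7548 + 0.0*(-4.7548 + 4.7548) = -4.7548
  grad(y) = -76.5672, v = y - alpha*grad = -1.1102
  prox(v) = soft_thresh(-1.1102, 0.0495) = -1.0607
Iteration 2: beta = 0.3333, y = -1.0607 + 0.3333*(-1.0607 + 4.7548) = 0.1707
  grad(y) = -7.6106, v = y - alpha*grad = 0.5329
  prox(v) = soft_thresh(0.5329, 0.0495) = 0.4834
Iteration 3: beta = 0.5, y = 0.4834 + 0.5*(0.4834 + 1.0607) = 1.2555
  grad(y) = 7.5769, v = y - alpha*grad = 0.8948
  prox(v) = soft_thresh(0.8948, 0.0495) = 0.8453
f(x_3) = 7*0.8453^2 - 10*0.8453 + 1.04*|0.8453| = -2.5721


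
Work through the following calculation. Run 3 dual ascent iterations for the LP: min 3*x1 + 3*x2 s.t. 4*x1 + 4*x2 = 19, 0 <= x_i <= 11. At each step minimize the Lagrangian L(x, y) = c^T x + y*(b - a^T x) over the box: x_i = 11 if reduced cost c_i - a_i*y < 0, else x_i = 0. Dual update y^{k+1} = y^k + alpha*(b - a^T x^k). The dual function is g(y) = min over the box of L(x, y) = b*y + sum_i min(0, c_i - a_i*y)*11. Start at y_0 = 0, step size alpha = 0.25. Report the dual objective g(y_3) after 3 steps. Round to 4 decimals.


Dual ascent for LP: min 3*x1 + 3*x2, 4*x1 + 4*x2 = 19, 0 <= x_i <= 11
Step 1: y^k = 0.0, reduced costs: (3.0, 3.0)
  x^k = (0.0, 0.0), subgradient = b - a^T x = 19.0
  y^{k+1} = 0.0 + 0.25*19.0 = 4.75
Step 2: y^k = 4.75, reduced costs: (-16.0, -16.0)
  x^k = (11.0, 11.0), subgradient = b - a^T x = -69.0
  y^{k+1} = 4.75 + 0.25*-69.0 = -12.5
Step 3: y^k = -12.5, reduced costs: (53.0, 53.0)
  x^k = (0.0, 0.0), subgradient = b - a^T x = 19.0
  y^{k+1} = -12.5 + 0.25*19.0 = -7.75
Dual objective at y_3 = -7.75: reduced costs (34.0, 34.0), box minimizer x = (0.0, 0.0)
g(y_3) = b*y + (c1 - a1*y)*x1 + (c2 - a2*y)*x2 = 19*(-7.75) + 34.0*0.0 + 34.0*0.0 = -147.25 + 0.0 + 0.0 = -147.25


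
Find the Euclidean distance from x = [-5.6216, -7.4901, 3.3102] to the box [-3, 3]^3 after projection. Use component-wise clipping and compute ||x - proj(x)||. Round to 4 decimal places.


Project each component onto [-3, 3].
clip(-5.6216) = -3.0, clip(-7.4901) = -3.0, clip(3.3102) = 3.0
Projection = [-3.0, -3.0, 3.0]
Squared diffs: [6.8728, 20.161, 0.0962]
Distance = sqrt(27.13) = 5.2086


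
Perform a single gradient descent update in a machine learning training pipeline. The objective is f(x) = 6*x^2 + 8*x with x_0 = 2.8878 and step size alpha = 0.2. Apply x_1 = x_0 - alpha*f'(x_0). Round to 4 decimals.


We compute the gradient at x_0 and apply the update.
f'(x) = 12*x + 8
f'(2.8878) = 12*2.8878 + 8 = 42.6536
x_1 = 2.8878 - 0.2*42.6536 = -5.6429


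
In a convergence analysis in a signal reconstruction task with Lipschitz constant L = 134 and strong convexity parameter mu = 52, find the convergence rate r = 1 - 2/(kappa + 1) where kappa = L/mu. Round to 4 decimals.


Step 1: Compute the condition number.
kappa = L/mu = 134/52 = 2.5769
Step 2: Compute the convergence rate.
r = 1 - 2/(kappa + 1) = 1 - 2*mu/(L + mu) = (L - mu)/(L + mu) = 82/186 = 0.4409


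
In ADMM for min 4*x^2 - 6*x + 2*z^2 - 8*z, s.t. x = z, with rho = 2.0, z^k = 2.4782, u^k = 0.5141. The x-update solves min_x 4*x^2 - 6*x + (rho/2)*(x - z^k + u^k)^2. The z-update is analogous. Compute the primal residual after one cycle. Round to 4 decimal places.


ADMM iteration with rho = 2.0, z^k = 2.4782, u^k = 0.5141
Step 1: x-update.
Minimize 4*x^2 - 6*x + (2.0/2)*(x - 2.4782 + 0.5141)^2
FOC: (2*4 + 2.0)*x = 6 + 2.0*(2.4782 - 0.5141)
x^{k+1} = 0.9928
Step 2: z-update.
Minimize 2*z^2 - 8*z + (2.0/2)*(0.9928 - z + 0.5141)^2
FOC: (2*2 + 2.0)*z = 8 + 2.0*(0.9928 + 0.5141)
z^{k+1} = 1.8356
Step 3: u-update.
u^{k+1} = 0.5141 + 0.9928 - 1.8356 = -0.3287
Step 4: Primal residual = |0.9928 - 1.8356| = 0.8428


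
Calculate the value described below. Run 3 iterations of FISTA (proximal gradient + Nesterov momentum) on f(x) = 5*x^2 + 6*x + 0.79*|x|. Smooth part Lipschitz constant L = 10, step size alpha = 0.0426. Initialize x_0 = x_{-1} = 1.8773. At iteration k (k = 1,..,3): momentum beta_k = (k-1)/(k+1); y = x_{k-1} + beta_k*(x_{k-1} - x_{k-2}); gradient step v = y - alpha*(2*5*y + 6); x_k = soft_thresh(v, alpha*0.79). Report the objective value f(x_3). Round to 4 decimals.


FISTA on f(x) = 5*x^2 + 6*x + 0.79*|x|
L = 10, alpha = 0.0426
Iteration 1: beta = 0.0, y = 1.8773 + 0.0*(1.8773 - 1.8773) = 1.8773
  grad(y) = 24.773, v = y - alpha*grad = 0.822
  prox(v) = soft_thresh(0.822, 0.0337) = 0.7883
Iteration 2: beta = 0.3333, y = 0.7883 + 0.3333*(0.7883 - 1.8773) = 0.4253
  grad(y) = 10.2532, v = y - alpha*grad = -0.0115
  prox(v) = soft_thresh(-0.0115, 0.0337) = 0.0
Iteration 3: beta = 0.5, y = 0.0 + 0.5*(0.0 - 0.7883) = -0.3942
  grad(y) = 2.0584, v = y - alpha*grad = -0.4818
  prox(v) = soft_thresh(-0.4818, 0.0337) = -0.4482
f(x_3) = 5*(-0.4482)^2 + 6*(-0.4482) + 0.79*|-0.4482| = -1.3307


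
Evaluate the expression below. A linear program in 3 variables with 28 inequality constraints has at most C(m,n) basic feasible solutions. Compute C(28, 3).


Each vertex corresponds to some choice of n active constraints out of m, so the number of vertices is at most C(m, n) = m! / (n!(m-n)!).
m = 28, n = 3
Numerator: 28 * 27 * 26
Denominator: 3! = 6
C(28, 3) = 3276


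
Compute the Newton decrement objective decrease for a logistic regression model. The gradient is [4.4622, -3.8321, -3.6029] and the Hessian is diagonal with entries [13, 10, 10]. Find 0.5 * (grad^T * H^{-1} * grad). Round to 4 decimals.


Step 1: H is diagonal, so H^(-1) * g = [0.3432, -0.3832, -0.3603].
Step 2: g^T H^(-1) g = sum_i g_i^2 / H_ii
  = (4.4622)^2/13 + (-3.8321)^2/10 + (-3.6029)^2/10
  = 1.5316 + 1.4685 + 1.2981 = 4.2982
Step 3: Objective decrease = 0.5 * g^T H^(-1) g = 2.1491


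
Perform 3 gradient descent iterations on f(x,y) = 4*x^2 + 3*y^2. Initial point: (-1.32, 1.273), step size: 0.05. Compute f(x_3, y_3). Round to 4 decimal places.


Gradient descent on f(x,y) = 4*x^2 + 3*y^2.
Starting point: (-1.32, 1.273), alpha = 0.05
Step 1: grad_x = 2*4*-1.32 = -10.56, grad_y = 2*3*1.273 = 7.638
  x_1 = -1.32 - 0.05*-10.56 = -0.792
  y_1 = 1.273 - 0.05*7.638 = 0.8911
Step 2: grad_x = 2*4*-0.792 = -6.336, grad_y = 2*3*0.8911 = 5.3466
  x_2 = -0.792 - 0.05*-6.336 = -0.4752
  y_2 = 0.8911 - 0.05*5.3466 = 0.6238
Step 3: grad_x = 2*4*-0.4752 = -3.8016, grad_y = 2*3*0.6238 = 3.7426
  x_3 = -0.4752 - 0.05*-3.8016 = -0.2851
  y_3 = 0.6238 - 0.05*3.7426 = 0.4366
f(-0.2851, 0.4366) = 4*(-0.2851)^2 + 3*0.4366^2 = 0.8971


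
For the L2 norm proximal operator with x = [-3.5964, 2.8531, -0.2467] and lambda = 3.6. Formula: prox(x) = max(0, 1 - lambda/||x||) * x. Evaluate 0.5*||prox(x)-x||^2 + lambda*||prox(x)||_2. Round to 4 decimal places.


Step 1: Compute ||x||.
||x|| = 4.5973
Step 2: Compute scaling factor.
scale = max(0, 1 - 3.6/4.5973) = 0.2169
Step 3: prox(x) = [-0.7802, 0.6189, -0.0535]
||prox(x)|| = 0.9973
Step 4: Proximal objective.
0.5*||prox-x||^2 = 6.48
lambda*||prox|| = 3.5903
Total = 10.0703


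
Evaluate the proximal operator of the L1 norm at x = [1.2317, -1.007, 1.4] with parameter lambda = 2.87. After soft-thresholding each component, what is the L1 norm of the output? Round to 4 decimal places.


Soft-thresholding with lambda = 2.87:
prox(1.2317) = sign(1.2317)*max(|1.2317| - 2.87, 0) = 0.0
prox(-1.007) = sign(-1.007)*max(|-1.007| - 2.87, 0) = 0.0
prox(1.4) = sign(1.4)*max(|1.4| - 2.87, 0) = 0.0
prox(x) = [0.0, 0.0, 0.0]
||prox(x)||_1 = 0.0 + 0.0 + 0.0 = 0.0


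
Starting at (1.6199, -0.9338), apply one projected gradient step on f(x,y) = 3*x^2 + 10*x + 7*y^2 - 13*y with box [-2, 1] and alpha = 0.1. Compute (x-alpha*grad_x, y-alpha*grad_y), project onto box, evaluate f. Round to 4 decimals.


Step 1: Compute gradient at (1.6199, -0.9338).
grad_x = 2*3*1.6199 + 10 = 19.7194
grad_y = 2*7*-0.9338 - 13 = -26.0732
Step 2: Gradient step.
x_raw = 1.6199 - 0.1*19.7194 = -0.352
y_raw = -0.9338 - 0.1*-26.0732 = 1.6735
Step 3: Project onto [-2, 1].
x_proj = clip(-0.352) = -0.352
y_proj = clip(1.6735) = 1.0
Step 4: Evaluate f.
f(-0.352, 1.0) = -9.1486


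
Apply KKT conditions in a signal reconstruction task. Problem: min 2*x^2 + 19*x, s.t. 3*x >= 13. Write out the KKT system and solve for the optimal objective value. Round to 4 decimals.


Step 1: Try lambda = 0 (constraint inactive).
x_unc = -19/(2*2) = -4.75
Check: 3*-4.75 = -14.25 < 13 -- violated!
Step 2: Constraint must be active: 3*x = 13
x* = 13/3 = 4.3333 (rounded; the exact value 13/3 is used below)
lambda = (2*2*(13/3) + 19)/3 = 12.1111
Step 3: Compute optimal value.
f(x*) = 2*(13/3)^2 + 19*(13/3) = 119.8889


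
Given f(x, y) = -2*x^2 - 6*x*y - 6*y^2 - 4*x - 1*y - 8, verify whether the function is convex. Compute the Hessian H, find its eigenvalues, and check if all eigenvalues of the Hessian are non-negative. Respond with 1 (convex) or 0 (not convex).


The Hessian of f(x,y) = -2*x^2 - 6*x*y - 6*y^2 - 4*x - 1*y - 8 is:
H = [[-4, -6], [-6, -12]]
Trace = -4 - 12 = -16
Determinant = -4*-12 - (-6)^2 = 12
Discriminant = (-16)^2 - 4*12 = 208.0
Eigenvalues: lambda_1 = -15.2111, lambda_2 = -0.7889
The function is not convex.

0


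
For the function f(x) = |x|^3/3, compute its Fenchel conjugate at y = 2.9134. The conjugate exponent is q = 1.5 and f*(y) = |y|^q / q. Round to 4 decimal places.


The conjugate exponent q satisfies 1/p + 1/q = 1.
p = 3, so q = 3/(3 - 1) = 1.5
|y|^q = 2.9134^1.5 = 4.9728
f*(2.9134) = 4.9728 / 1.5 = 3.3152


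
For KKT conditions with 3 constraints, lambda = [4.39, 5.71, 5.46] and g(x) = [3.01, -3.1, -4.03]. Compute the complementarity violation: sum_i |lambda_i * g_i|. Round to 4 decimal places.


KKT complementary slackness check:
lambda_1 * g_1 = 4.39 * 3.01 = 13.2139
lambda_2 * g_2 = 5.71 * -3.1 = -17.701
lambda_3 * g_3 = 5.46 * -4.03 = -22.0038
Total violation = 13.2139 + 17.701 + 22.0038 = 52.9187


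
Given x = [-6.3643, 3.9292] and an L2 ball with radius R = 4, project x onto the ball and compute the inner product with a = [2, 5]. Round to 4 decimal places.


Step 1: Compute ||x|| (intermediates to 6 decimals).
||x|| = sqrt((-6.3643)^2 + 3.9292^2) = 7.4795
Step 2: Project.
Since ||x|| > R, scale = R/||x|| = 4/7.4795 = 0.534795, proj(x) = scale * x
proj(x) = [-3.403596, 2.101317]
Step 3: Dot product.
a^T * proj(x) = 2*(-3.403596) + 5*2.101317 = 3.6994


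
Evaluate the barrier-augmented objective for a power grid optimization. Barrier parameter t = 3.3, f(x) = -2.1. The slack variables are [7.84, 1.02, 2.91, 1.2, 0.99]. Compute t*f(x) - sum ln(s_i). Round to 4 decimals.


Step 1: Compute log-barrier.
ln values: [2.0592, 0.0198, 1.0682, 0.1823, -0.0101]
phi = -(2.0592 + 0.0198 + 1.0682 + 0.1823 - 0.0101) = -3.3195
Step 2: Compute augmented objective.
t*f(x) = 3.3*-2.1 = -6.93
Total = -6.93 - 3.3195 = -10.2495


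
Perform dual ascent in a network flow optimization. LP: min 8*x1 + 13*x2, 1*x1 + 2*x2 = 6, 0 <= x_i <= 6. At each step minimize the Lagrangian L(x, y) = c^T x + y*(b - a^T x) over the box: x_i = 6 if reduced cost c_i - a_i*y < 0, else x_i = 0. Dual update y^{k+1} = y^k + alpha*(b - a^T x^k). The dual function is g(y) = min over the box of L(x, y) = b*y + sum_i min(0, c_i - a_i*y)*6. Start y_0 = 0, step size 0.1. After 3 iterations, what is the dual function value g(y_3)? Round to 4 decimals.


Dual ascent for LP: min 8*x1 + 13*x2, 1*x1 + 2*x2 = 6, 0 <= x_i <= 6
Step 1: y^k = 0.0, reduced costs: (8.0, 13.0)
  x^k = (0.0, 0.0), subgradient = b - a^T x = 6.0
  y^{k+1} = 0.0 + 0.1*6.0 = 0.6
Step 2: y^k = 0.6, reduced costs: (7.4, 11.8)
  x^k = (0.0, 0.0), subgradient = b - a^T x = 6.0
  y^{k+1} = 0.6 + 0.1*6.0 = 1.2
Step 3: y^k = 1.2, reduced costs: (6.8, 10.6)
  x^k = (0.0, 0.0), subgradient = b - a^T x = 6.0
  y^{k+1} = 1.2 + 0.1*6.0 = 1.8
Dual objective at y_3 = 1.8: reduced costs (6.2, 9.4), box minimizer x = (0.0, 0.0)
g(y_3) = b*y + (c1 - a1*y)*x1 + (c2 - a2*y)*x2 = 6*1.8 + 6.2*0.0 + 9.4*0.0 = 10.8 + 0.0 + 0.0 = 10.8


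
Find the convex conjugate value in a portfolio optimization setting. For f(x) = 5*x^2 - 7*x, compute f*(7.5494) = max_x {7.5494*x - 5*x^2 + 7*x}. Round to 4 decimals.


f*(y) = sup_x {y*x - a*x^2 - b*x} = sup_x {(y-b)*x - a*x^2}
FOC: (y - b) - 2a*x = 0 => x* = (y - b)/(2a)
x* = (7.5494 + 7)/(2*5) = 1.4549
f*(7.5494) = (y-b)^2/(4a) = (7.5494 + 7)^2/(4*5)
= 211.685/20 = 10.5843


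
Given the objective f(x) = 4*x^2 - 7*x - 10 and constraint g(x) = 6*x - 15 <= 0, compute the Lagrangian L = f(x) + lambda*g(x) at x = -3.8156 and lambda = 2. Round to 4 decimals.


Step 1: Evaluate f(x).
f(-3.8156) = 4*(-3.8156)^2 - 7*(-3.8156) - 10 = 74.9444
Step 2: Evaluate g(x).
g(-3.8156) = 6*-3.8156 - 15 = -37.8936
Step 3: Compute Lagrangian.
L = 74.9444 + 2*-37.8936 = -0.8428


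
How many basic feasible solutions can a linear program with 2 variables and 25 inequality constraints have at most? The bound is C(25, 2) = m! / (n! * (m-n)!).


Each vertex corresponds to some choice of n active constraints out of m, so the number of vertices is at most C(m, n) = m! / (n!(m-n)!).
m = 25, n = 2
Numerator: 25 * 24
Denominator: 2! = 2
C(25, 2) = 300


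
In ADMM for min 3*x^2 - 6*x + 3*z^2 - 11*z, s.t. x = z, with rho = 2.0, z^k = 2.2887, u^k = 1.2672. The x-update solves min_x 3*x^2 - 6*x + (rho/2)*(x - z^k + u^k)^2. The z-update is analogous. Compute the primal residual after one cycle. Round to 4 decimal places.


ADMM iteration with rho = 2.0, z^k = 2.2887, u^k = 1.2672
Step 1: x-update.
Minimize 3*x^2 - 6*x + (2.0/2)*(x - 2.2887 + 1.2672)^2
FOC: (2*3 + 2.0)*x = 6 + 2.0*(2.2887 - 1.2672)
x^{k+1} = 1.0054
Step 2: z-update.
Minimize 3*z^2 - 11*z + (2.0/2)*(1.0054 - z + 1.2672)^2
FOC: (2*3 + 2.0)*z = 11 + 2.0*(1.0054 + 1.2672)
z^{k+1} = 1.9431
Step 3: u-update.
u^{k+1} = 1.2672 + 1.0054 - 1.9431 = 0.3294
Step 4: Primal residual = |1.0054 - 1.9431| = 0.9378


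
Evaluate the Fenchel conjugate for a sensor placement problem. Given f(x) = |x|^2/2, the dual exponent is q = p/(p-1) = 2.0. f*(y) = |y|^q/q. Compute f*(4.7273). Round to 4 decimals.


The conjugate exponent q satisfies 1/p + 1/q = 1.
p = 2, so q = 2/(2 - 1) = 2.0
|y|^q = 4.7273^2.0 = 22.3474
f*(4.7273) = 22.3474 / 2.0 = 11.1737


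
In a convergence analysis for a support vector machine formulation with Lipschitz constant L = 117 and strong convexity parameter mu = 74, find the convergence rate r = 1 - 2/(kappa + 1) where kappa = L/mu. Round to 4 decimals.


Step 1: Compute the condition number.
kappa = L/mu = 117/74 = 1.5811
Step 2: Compute the convergence rate.
r = 1 - 2/(kappa + 1) = 1 - 2*mu/(L + mu) = (L - mu)/(L + mu) = 43/191 = 0.2251


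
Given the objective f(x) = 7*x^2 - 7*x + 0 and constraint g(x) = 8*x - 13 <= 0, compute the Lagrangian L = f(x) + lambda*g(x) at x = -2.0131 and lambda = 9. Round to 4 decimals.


Step 1: Evaluate f(x).
f(-2.0131) = 7*(-2.0131)^2 - 7*(-2.0131) + 0 = 42.4597
Step 2: Evaluate g(x).
g(-2.0131) = 8*-2.0131 - 13 = -29.1048
Step 3: Compute Lagrangian.
L = 42.4597 + 9*-29.1048 = -219.4835


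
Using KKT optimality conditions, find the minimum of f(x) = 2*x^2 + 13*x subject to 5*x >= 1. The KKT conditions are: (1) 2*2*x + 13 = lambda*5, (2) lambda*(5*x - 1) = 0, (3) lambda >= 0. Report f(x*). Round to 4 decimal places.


Step 1: Try lambda = 0 (constraint inactive).
x_unc = -13/(2*2) = -3.25
Check: 5*-3.25 = -16.25 < 1 -- violated!
Step 2: Constraint must be active: 5*x = 1
x* = 1/5 = 0.2
lambda = (2*2*0.2 + 13)/5 = 2.76
Step 3: Compute optimal value.
f(x*) = 2*0.2^2 + 13*0.2 = 2.68


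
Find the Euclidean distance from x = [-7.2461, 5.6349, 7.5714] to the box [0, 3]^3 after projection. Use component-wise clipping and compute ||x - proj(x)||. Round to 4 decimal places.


Project each component onto [0, 3].
clip(-7.2461) = 0.0, clip(5.6349) = 3.0, clip(7.5714) = 3.0
Projection = [0.0, 3.0, 3.0]
Squared diffs: [52.506, 6.9427, 20.8977]
Distance = sqrt(80.3464) = 8.9636


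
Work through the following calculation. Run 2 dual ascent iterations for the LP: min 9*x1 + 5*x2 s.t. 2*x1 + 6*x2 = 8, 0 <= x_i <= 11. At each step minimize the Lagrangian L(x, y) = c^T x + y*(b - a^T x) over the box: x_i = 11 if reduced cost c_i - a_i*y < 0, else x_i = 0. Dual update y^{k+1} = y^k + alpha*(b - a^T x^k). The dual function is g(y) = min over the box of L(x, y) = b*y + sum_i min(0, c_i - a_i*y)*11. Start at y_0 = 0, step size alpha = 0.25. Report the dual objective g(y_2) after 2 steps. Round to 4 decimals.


Dual ascent for LP: min 9*x1 + 5*x2, 2*x1 + 6*x2 = 8, 0 <= x_i <= 11
Step 1: y^k = 0.0, reduced costs: (9.0, 5.0)
  x^k = (0.0, 0.0), subgradient = b - a^T x = 8.0
  y^{k+1} = 0.0 + 0.25*8.0 = 2.0
Step 2: y^k = 2.0, reduced costs: (5.0, -7.0)
  x^k = (0.0, 11.0), subgradient = b - a^T x = -58.0
  y^{k+1} = 2.0 + 0.25*-58.0 = -12.5
Dual objective at y_2 = -12.5: reduced costs (34.0, 80.0), box minimizer x = (0.0, 0.0)
g(y_2) = b*y + (c1 - a1*y)*x1 + (c2 - a2*y)*x2 = 8*(-12.5) + 34.0*0.0 + 80.0*0.0 = -100.0 + 0.0 + 0.0 = -100.0


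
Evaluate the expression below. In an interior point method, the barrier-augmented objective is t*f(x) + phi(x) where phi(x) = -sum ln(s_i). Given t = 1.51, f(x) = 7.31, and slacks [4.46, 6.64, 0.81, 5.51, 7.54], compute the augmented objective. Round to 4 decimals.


Step 1: Compute log-barrier.
ln values: [1.4951, 1.8931, -0.2107, 1.7066, 2.0202]
phi = -(1.4951 + 1.8931 - 0.2107 + 1.7066 + 2.0202) = -6.9043
Step 2: Compute augmented objective.
t*f(x) = 1.51*7.31 = 11.0381
Total = 11.0381 - 6.9043 = 4.1338


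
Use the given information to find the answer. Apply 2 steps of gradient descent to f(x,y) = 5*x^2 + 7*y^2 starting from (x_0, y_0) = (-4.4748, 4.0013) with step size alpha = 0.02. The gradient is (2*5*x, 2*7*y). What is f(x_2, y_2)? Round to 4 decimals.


Gradient descent on f(x,y) = 5*x^2 + 7*y^2.
Starting point: (-4.4748, 4.0013), alpha = 0.02
Step 1: grad_x = 2*5*-4.4748 = -44.748, grad_y = 2*7*4.0013 = 56.0182
  x_1 = -4.4748 - 0.02*-44.748 = -3.5798
  y_1 = 4.0013 - 0.02*56.0182 = 2.8809
Step 2: grad_x = 2*5*-3.5798 = -35.7984, grad_y = 2*7*2.8809 = 40.3331
  x_2 = -3.5798 - 0.02*-35.7984 = -2.8639
  y_2 = 2.8809 - 0.02*40.3331 = 2.0743
f(-2.8639, 2.0743) = 5*(-2.8639)^2 + 7*2.0743^2 = 71.1271


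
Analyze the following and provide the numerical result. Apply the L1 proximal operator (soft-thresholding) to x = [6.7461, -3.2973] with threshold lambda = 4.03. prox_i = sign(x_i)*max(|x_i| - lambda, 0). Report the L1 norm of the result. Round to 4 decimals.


Soft-thresholding with lambda = 4.03:
prox(6.7461) = sign(6.7461)*max(|6.7461| - 4.03, 0) = 2.7161
prox(-3.2973) = sign(-3.2973)*max(|-3.2973| - 4.03, 0) = 0.0
prox(x) = [2.7161, 0.0]
||prox(x)||_1 = 2.7161 + 0.0 = 2.7161


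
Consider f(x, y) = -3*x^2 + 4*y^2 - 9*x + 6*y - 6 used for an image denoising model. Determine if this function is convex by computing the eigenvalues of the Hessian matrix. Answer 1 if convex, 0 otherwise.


The Hessian of f(x,y) = -3*x^2 + 4*y^2 - 9*x + 6*y - 6 is:
H = [[-6, 0], [0, 8]]
Trace = -6 + 8 = 2
Determinant = -6*8 - (0)^2 = -48
Discriminant = (2)^2 - 4*-48 = 196.0
Eigenvalues: lambda_1 = -6.0, lambda_2 = 8.0
The function is not convex.

0


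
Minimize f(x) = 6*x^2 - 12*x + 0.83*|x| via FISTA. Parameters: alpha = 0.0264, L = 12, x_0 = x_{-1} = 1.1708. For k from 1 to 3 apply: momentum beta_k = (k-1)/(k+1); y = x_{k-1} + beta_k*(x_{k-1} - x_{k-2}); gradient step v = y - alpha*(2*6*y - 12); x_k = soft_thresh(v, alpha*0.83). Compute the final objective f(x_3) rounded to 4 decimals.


FISTA on f(x) = 6*x^2 - 12*x + 0.83*|x|
L = 12, alpha = 0.0264
Iteration 1: beta = 0.0, y = 1.1708 + 0.0*(1.1708 - 1.1708) = 1.1708
  grad(y) = 2.0496, v = y - alpha*grad = 1.1167
  prox(v) = soft_thresh(1.1167, 0.0219) = 1.0948
Iteration 2: beta = 0.3333, y = 1.0948 + 0.3333*(1.0948 - 1.1708) = 1.0694
  grad(y) = 0.8333, v = y - alpha*grad = 1.0474
  prox(v) = soft_thresh(1.0474, 0.0219) = 1.0255
Iteration 3: beta = 0.5, y = 1.0255 + 0.5*(1.0255 - 1.0948) = 0.9909
  grad(y) = -0.1092, v = y - alpha*grad = 0.9938
  prox(v) = soft_thresh(0.9938, 0.0219) = 0.9719
f(x_3) = 6*0.9719^2 - 12*0.9719 + 0.83*|0.9719| = -5.1886


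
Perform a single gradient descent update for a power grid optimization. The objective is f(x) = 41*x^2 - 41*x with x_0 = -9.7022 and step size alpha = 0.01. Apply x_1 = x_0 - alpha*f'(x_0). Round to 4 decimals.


We compute the gradient at x_0 and apply the update.
f'(x) = 82*x - 41
f'(-9.7022) = 82*-9.7022 - 41 = -836.5804
x_1 = -9.7022 - 0.01*-836.5804 = -1.3364
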